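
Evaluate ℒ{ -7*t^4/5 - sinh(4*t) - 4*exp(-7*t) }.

-4/(s^2 - 16) - 4/(s + 7) - 168/(5*s^5)

By linearity of the Laplace transform, transform each term separately.
(-4)·[L{e^(-7t)} = 1/(s + 7)]; (-1)·[L{sinh(4t)} = 4/(s^2 - 16)]; (-7/5)·[L{t^4} = 4!/s^5 = 24/s^5].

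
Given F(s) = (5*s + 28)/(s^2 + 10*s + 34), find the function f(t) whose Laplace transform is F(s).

Complete the square in the denominator: s^2 + 10*s + 34 = (s + 5)^2 + 3^2.
Split the numerator to match: 5*s + 28 = 5·(s + 5) + 1·3.
Invert each term: 5·(s + 5)/((s + 5)^2 + 9) ↔ 5e^(-5t)cos(3t); 1·3/((s + 5)^2 + 9) ↔ e^(-5t)sin(3t).

f(t) = exp(-5*t)*sin(3*t) + 5*exp(-5*t)*cos(3*t)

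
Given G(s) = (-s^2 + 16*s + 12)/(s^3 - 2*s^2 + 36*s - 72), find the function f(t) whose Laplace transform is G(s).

Factor the denominator: s^3 - 2*s^2 + 36*s - 72 = (s - 2)*(s^2 + 36).
Partial fraction decomposition gives [1/(s - 2)] + [-2*s/(s^2 + 36)] + [12/(s^2 + 36)].
Invert each term: 1/(s - 2) ↔ e^(2t); -2·s/(s^2 + 36) ↔ -2cos(6t); 2·6/(s^2 + 36) ↔ 2sin(6t).

f(t) = exp(2*t) + 2*sin(6*t) - 2*cos(6*t)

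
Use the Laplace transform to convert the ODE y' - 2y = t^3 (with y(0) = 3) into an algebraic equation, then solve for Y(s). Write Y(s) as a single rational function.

Y(s) = (3*s^4 + 6)/(s^5 - 2*s^4)

Laplace-transform each side.
With L{y'} = sY - y(0) = sY - 3: the LHS transforms to (s - 2)Y - (3).
The right side is L{t^3} = 6/s^4.
So (s - 2)Y = 6/s^4 + (3).
Divide through and combine into a single rational function.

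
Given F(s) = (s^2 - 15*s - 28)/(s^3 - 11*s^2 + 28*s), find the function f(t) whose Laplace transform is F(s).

f(t) = -4*exp(7*t) + 6*exp(4*t) - 1

Factor the denominator: s^3 - 11*s^2 + 28*s = s*(s - 7)*(s - 4).
Partial fraction decomposition gives [-4/(s - 7)] + [-1/s] + [6/(s - 4)].
Invert each term: -4/(s - 7) ↔ -4e^(7t); -1/(s - 0) ↔ -e^(0t); 6/(s - 4) ↔ 6e^(4t).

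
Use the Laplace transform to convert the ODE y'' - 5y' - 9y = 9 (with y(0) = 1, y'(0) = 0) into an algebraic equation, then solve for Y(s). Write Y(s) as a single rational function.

Transform both sides with L{·}.
Using L{y''} = s^2 Y - s·y(0) - y'(0) and L{y'} = sY - y(0), with y(0) = 1, y'(0) = 0, the left side becomes (s^2 - 5*s - 9)Y - (s - 5).
The right side is L{9} = 9/s.
So (s^2 - 5*s - 9)Y = 9/s + (s - 5).
Solve for Y(s) and write it as one ratio of polynomials.

Y(s) = (s^2 - 5*s + 9)/(s^3 - 5*s^2 - 9*s)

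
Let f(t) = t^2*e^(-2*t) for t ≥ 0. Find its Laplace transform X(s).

L{e^(-2t)} = 1/(s + 2).
Then apply L{t^2·g(t)} = (-1)^2 d^2/ds^2[G(s)] with G(s) = 1/(s + 2):
differentiating 2 times and applying the sign gives 2/(s + 2)^3.

X(s) = 2/(s + 2)^3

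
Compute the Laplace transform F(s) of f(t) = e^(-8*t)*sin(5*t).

F(s) = 5/((s + 8)^2 + 25)

L{sin(5t)} = 5/(s^2 + 25).
By the first shifting theorem, multiplying by e^(-8t) replaces s with s + 8.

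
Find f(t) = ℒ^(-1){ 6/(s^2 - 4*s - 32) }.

f(t) = exp(2*t)*sinh(6*t)

Rewrite the denominator: s^2 - 4*s - 32 = (s - 2)^2 - 36.
The form in (s - 2) signals a first-shifting-theorem factor e^(2t).
Since L{sinh(6t)} = 6/(s^2 - 36), the inverse is e^(2*t)*sinh(6*t).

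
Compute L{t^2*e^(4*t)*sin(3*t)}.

18*(s^2 - 8*s + 13)/(s^2 - 8*s + 25)^3

L{sin(3t)} = 3/(s^2 + 9).
Multiplying by e^(4t) shifts s → s - 4, so L{e^(4*t)*sin(3*t)} = 3/((s - 4)^2 + 9).
Then apply L{t^2·g(t)} = (-1)^2 d^2/ds^2[G(s)] with G(s) = 3/((s - 4)^2 + 9):
differentiating 2 times and applying the sign gives 18*(s^2 - 8*s + 13)/(s^2 - 8*s + 25)^3.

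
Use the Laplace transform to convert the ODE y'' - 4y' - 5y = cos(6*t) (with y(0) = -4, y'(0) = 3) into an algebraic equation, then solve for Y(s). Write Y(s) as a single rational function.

Y(s) = (-4*s^3 + 19*s^2 - 143*s + 684)/(s^4 - 4*s^3 + 31*s^2 - 144*s - 180)

Take the Laplace transform of both sides.
Using L{y''} = s^2 Y - s·y(0) - y'(0) and L{y'} = sY - y(0), with y(0) = -4, y'(0) = 3, the left side becomes (s^2 - 4*s - 5)Y - (-4*s + 19).
The right side is L{cos(6*t)} = s/(s^2 + 36).
So (s^2 - 4*s - 5)Y = s/(s^2 + 36) + (-4*s + 19).
Divide through and combine into a single rational function.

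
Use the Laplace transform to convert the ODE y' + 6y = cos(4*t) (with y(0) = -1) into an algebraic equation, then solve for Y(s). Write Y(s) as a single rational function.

Transform both sides with L{·}.
With L{y'} = sY - y(0) = sY - (-1): the LHS transforms to (s + 6)Y - (-1).
The right side is L{cos(4*t)} = s/(s^2 + 16).
So (s + 6)Y = s/(s^2 + 16) + (-1).
Solve for Y(s) and write it as one ratio of polynomials.

Y(s) = (-s^2 + s - 16)/(s^3 + 6*s^2 + 16*s + 96)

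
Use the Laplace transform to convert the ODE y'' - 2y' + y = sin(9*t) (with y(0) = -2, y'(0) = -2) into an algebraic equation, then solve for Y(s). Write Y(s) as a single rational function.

Laplace-transform each side.
Using L{y''} = s^2 Y - s·y(0) - y'(0) and L{y'} = sY - y(0), with y(0) = -2, y'(0) = -2, the left side becomes (s^2 - 2*s + 1)Y - (-2*s + 2).
The right side is L{sin(9*t)} = 9/(s^2 + 81).
So (s^2 - 2*s + 1)Y = 9/(s^2 + 81) + (-2*s + 2).
Solve for Y(s) and write it as one ratio of polynomials.

Y(s) = (-2*s^3 + 2*s^2 - 162*s + 171)/(s^4 - 2*s^3 + 82*s^2 - 162*s + 81)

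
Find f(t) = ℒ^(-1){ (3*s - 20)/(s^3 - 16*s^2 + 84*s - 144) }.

Factor the denominator: s^3 - 16*s^2 + 84*s - 144 = (s - 6)^2*(s - 4).
Partial fraction decomposition gives [2/(s - 6)] + [-1/(s - 6)^2] + [-2/(s - 4)].
Invert each term: 2/(s - 6) ↔ 2e^(6t); -1/(s - 6)^2 ↔ -t·e^(6t); -2/(s - 4) ↔ -2e^(4t).

f(t) = -t*exp(6*t) + 2*exp(6*t) - 2*exp(4*t)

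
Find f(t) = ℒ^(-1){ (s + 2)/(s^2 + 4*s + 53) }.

Rewrite the denominator: s^2 + 4*s + 53 = (s + 2)^2 + 49.
The form in (s + 2) signals a first-shifting-theorem factor e^(-2t).
Since L{cos(7t)} = s/(s^2 + 49), the inverse is e^(-2*t)*cos(7*t).

f(t) = exp(-2*t)*cos(7*t)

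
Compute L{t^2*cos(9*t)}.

L{cos(9t)} = s/(s^2 + 81).
Then apply L{t^2·g(t)} = (-1)^2 d^2/ds^2[G(s)] with G(s) = s/(s^2 + 81):
differentiating 2 times and applying the sign gives 2*s*(s^2 - 243)/(s^2 + 81)^3.

2*s*(s^2 - 243)/(s^2 + 81)^3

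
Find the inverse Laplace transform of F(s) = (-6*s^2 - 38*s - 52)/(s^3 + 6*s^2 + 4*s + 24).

Factor the denominator: s^3 + 6*s^2 + 4*s + 24 = (s + 6)*(s^2 + 4).
Partial fraction decomposition gives [-1/(s + 6)] + [-5*s/(s^2 + 4)] + [-8/(s^2 + 4)].
Invert each term: -1/(s + 6) ↔ -e^(-6t); -5·s/(s^2 + 4) ↔ -5cos(2t); -4·2/(s^2 + 4) ↔ -4sin(2t).

-4*sin(2*t) - 5*cos(2*t) - exp(-6*t)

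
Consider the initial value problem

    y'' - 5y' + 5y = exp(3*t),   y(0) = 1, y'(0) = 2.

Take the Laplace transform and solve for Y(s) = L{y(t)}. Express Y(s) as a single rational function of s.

Y(s) = (s^2 - 6*s + 10)/(s^3 - 8*s^2 + 20*s - 15)

Apply the Laplace transform to the equation.
Using L{y''} = s^2 Y - s·y(0) - y'(0) and L{y'} = sY - y(0), with y(0) = 1, y'(0) = 2, the left side becomes (s^2 - 5*s + 5)Y - (s - 3).
The right side is L{exp(3*t)} = 1/(s - 3).
So (s^2 - 5*s + 5)Y = 1/(s - 3) + (s - 3).
Divide through and combine into a single rational function.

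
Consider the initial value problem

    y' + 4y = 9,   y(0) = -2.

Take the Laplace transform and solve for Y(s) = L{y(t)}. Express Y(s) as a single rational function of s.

Y(s) = (-2*s + 9)/(s^2 + 4*s)

Laplace-transform each side.
With L{y'} = sY - y(0) = sY - (-2): the LHS transforms to (s + 4)Y - (-2).
The right side is L{9} = 9/s.
So (s + 4)Y = 9/s + (-2).
Isolate Y and clear denominators.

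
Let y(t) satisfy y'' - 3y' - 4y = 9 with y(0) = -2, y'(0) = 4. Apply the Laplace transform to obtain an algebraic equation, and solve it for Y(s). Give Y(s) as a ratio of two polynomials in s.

Take the Laplace transform of both sides.
With L{y''} = s^2 Y - s·y(0) - y'(0) and L{y'} = sY - y(0), with y(0) = -2, y'(0) = 4: the LHS transforms to (s^2 - 3*s - 4)Y - (-2*s + 10).
The right side is L{9} = 9/s.
So (s^2 - 3*s - 4)Y = 9/s + (-2*s + 10).
Divide through and combine into a single rational function.

Y(s) = (-2*s^2 + 10*s + 9)/(s^3 - 3*s^2 - 4*s)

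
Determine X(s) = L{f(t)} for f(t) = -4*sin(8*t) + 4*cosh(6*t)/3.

X(s) = 4*s/(3*(s^2 - 36)) - 32/(s^2 + 64)

By linearity of the Laplace transform, transform each term separately.
(-4)·[L{sin(8t)} = 8/(s^2 + 64)]; (4/3)·[L{cosh(6t)} = s/(s^2 - 36)].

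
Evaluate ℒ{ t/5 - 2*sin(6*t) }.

-12/(s^2 + 36) + 1/(5*s^2)

Apply the Laplace transform termwise.
(-2)·[L{sin(6t)} = 6/(s^2 + 36)]; (1/5)·[L{t} = 1!/s^2 = 1/s^2].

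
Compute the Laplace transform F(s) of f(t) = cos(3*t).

L{cos(3t)} = s/(s^2 + 9).

F(s) = s/(s^2 + 9)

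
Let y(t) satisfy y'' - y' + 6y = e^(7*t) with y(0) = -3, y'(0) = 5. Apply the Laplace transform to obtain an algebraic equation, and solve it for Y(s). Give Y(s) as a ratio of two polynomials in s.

Transform both sides with L{·}.
The derivative rules (L{y''} = s^2 Y - s·y(0) - y'(0) and L{y'} = sY - y(0), with y(0) = -3, y'(0) = 5) turn the left side into (s^2 - s + 6)Y - (-3*s + 8).
The right side is L{e^(7*t)} = 1/(s - 7).
So (s^2 - s + 6)Y = 1/(s - 7) + (-3*s + 8).
Isolate Y and clear denominators.

Y(s) = (-3*s^2 + 29*s - 55)/(s^3 - 8*s^2 + 13*s - 42)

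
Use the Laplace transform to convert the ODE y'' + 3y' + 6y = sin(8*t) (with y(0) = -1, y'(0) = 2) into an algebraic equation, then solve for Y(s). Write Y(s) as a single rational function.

Laplace-transform each side.
Using L{y''} = s^2 Y - s·y(0) - y'(0) and L{y'} = sY - y(0), with y(0) = -1, y'(0) = 2, the left side becomes (s^2 + 3*s + 6)Y - (-s - 1).
The right side is L{sin(8*t)} = 8/(s^2 + 64).
So (s^2 + 3*s + 6)Y = 8/(s^2 + 64) + (-s - 1).
Divide through and combine into a single rational function.

Y(s) = (-s^3 - s^2 - 64*s - 56)/(s^4 + 3*s^3 + 70*s^2 + 192*s + 384)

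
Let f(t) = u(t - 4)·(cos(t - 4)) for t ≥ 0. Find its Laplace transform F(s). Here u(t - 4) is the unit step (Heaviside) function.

By the second shifting theorem, L{u(t - c)·g(t - c)} = e^(-cs)·G(s) with c = 4 and G(s) = L{g(t)}.
L{cos(t)} = s/(s^2 + 1).

F(s) = s*exp(-4*s)/(s^2 + 1)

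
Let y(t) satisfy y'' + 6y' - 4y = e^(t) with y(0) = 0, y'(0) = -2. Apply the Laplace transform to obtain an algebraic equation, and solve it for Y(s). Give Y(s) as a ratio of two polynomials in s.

Y(s) = (-2*s + 3)/(s^3 + 5*s^2 - 10*s + 4)

Take the Laplace transform of both sides.
Using L{y''} = s^2 Y - s·y(0) - y'(0) and L{y'} = sY - y(0), with y(0) = 0, y'(0) = -2, the left side becomes (s^2 + 6*s - 4)Y - (-2).
The right side is L{e^(t)} = 1/(s - 1).
So (s^2 + 6*s - 4)Y = 1/(s - 1) + (-2).
Solve for Y(s) and write it as one ratio of polynomials.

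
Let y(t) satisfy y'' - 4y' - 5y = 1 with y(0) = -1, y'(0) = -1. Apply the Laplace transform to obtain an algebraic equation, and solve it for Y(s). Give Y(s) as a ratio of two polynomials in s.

Y(s) = (-s^2 + 3*s + 1)/(s^3 - 4*s^2 - 5*s)

Transform both sides with L{·}.
The derivative rules (L{y''} = s^2 Y - s·y(0) - y'(0) and L{y'} = sY - y(0), with y(0) = -1, y'(0) = -1) turn the left side into (s^2 - 4*s - 5)Y - (-s + 3).
The right side is L{1} = 1/s.
So (s^2 - 4*s - 5)Y = 1/s + (-s + 3).
Isolate Y and clear denominators.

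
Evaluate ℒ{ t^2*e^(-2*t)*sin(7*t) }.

L{sin(7t)} = 7/(s^2 + 49).
Multiplying by e^(-2t) shifts s → s + 2, so L{e^(-2*t)*sin(7*t)} = 7/((s + 2)^2 + 49).
Then apply L{t^2·g(t)} = (-1)^2 d^2/ds^2[G(s)] with G(s) = 7/((s + 2)^2 + 49):
differentiating 2 times and applying the sign gives 14*(3*s^2 + 12*s - 37)/(s^2 + 4*s + 53)^3.

14*(3*s^2 + 12*s - 37)/(s^2 + 4*s + 53)^3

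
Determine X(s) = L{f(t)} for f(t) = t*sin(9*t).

X(s) = 18*s/(s^2 + 81)^2

L{sin(9t)} = 9/(s^2 + 81).
Then apply L{t·g(t)} = -d/ds[G(s)] with G(s) = 9/(s^2 + 81):
differentiating 1 time and applying the sign gives 18*s/(s^2 + 81)^2.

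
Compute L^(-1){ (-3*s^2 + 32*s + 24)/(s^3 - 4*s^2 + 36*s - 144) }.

Factor the denominator: s^3 - 4*s^2 + 36*s - 144 = (s - 4)*(s^2 + 36).
Partial fraction decomposition gives [2/(s - 4)] + [-5*s/(s^2 + 36)] + [12/(s^2 + 36)].
Invert each term: 2/(s - 4) ↔ 2e^(4t); -5·s/(s^2 + 36) ↔ -5cos(6t); 2·6/(s^2 + 36) ↔ 2sin(6t).

2*exp(4*t) + 2*sin(6*t) - 5*cos(6*t)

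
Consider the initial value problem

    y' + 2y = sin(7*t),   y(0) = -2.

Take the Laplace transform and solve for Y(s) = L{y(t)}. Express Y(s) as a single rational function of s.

Laplace-transform each side.
Using L{y'} = sY - y(0) = sY - (-2), the left side becomes (s + 2)Y - (-2).
The right side is L{sin(7*t)} = 7/(s^2 + 49).
So (s + 2)Y = 7/(s^2 + 49) + (-2).
Divide through and combine into a single rational function.

Y(s) = (-2*s^2 - 91)/(s^3 + 2*s^2 + 49*s + 98)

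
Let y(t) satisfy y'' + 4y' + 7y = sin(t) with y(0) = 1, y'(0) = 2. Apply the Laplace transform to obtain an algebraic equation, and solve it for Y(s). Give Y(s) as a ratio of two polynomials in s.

Apply the Laplace transform to the equation.
Using L{y''} = s^2 Y - s·y(0) - y'(0) and L{y'} = sY - y(0), with y(0) = 1, y'(0) = 2, the left side becomes (s^2 + 4*s + 7)Y - (s + 6).
The right side is L{sin(t)} = 1/(s^2 + 1).
So (s^2 + 4*s + 7)Y = 1/(s^2 + 1) + (s + 6).
Solve for Y(s) and write it as one ratio of polynomials.

Y(s) = (s^3 + 6*s^2 + s + 7)/(s^4 + 4*s^3 + 8*s^2 + 4*s + 7)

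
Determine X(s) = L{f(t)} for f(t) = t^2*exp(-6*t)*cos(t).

X(s) = 2*(s + 6)*(s^2 + 12*s + 33)/(s^2 + 12*s + 37)^3

L{cos(t)} = s/(s^2 + 1).
Multiplying by e^(-6t) shifts s → s + 6, so L{exp(-6*t)*cos(t)} = (s + 6)/((s + 6)^2 + 1).
Then apply L{t^2·g(t)} = (-1)^2 d^2/ds^2[G(s)] with G(s) = (s + 6)/((s + 6)^2 + 1):
differentiating 2 times and applying the sign gives 2*(s + 6)*(s^2 + 12*s + 33)/(s^2 + 12*s + 37)^3.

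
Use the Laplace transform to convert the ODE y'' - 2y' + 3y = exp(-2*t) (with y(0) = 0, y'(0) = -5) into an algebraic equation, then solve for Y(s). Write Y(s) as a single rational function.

Y(s) = (-5*s - 9)/(s^3 - s + 6)

Laplace-transform each side.
The derivative rules (L{y''} = s^2 Y - s·y(0) - y'(0) and L{y'} = sY - y(0), with y(0) = 0, y'(0) = -5) turn the left side into (s^2 - 2*s + 3)Y - (-5).
The right side is L{exp(-2*t)} = 1/(s + 2).
So (s^2 - 2*s + 3)Y = 1/(s + 2) + (-5).
Solve for Y(s) and write it as one ratio of polynomials.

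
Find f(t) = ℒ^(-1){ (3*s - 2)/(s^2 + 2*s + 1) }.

f(t) = -5*t*exp(-t) + 3*exp(-t)

Factor the denominator: s^2 + 2*s + 1 = (s + 1)^2.
Partial fraction decomposition gives [3/(s + 1)] + [-5/(s + 1)^2].
Invert each term: 3/(s + 1) ↔ 3e^(-t); -5/(s + 1)^2 ↔ -5t·e^(-t).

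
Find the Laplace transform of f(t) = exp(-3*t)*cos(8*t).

(s + 3)/((s + 3)^2 + 64)

L{cos(8t)} = s/(s^2 + 64).
By the first shifting theorem, multiplying by e^(-3t) replaces s with s + 3.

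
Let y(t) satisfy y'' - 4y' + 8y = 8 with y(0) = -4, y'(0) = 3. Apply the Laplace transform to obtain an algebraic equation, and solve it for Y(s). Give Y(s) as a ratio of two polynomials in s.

Y(s) = (-4*s^2 + 19*s + 8)/(s^3 - 4*s^2 + 8*s)

Take the Laplace transform of both sides.
The derivative rules (L{y''} = s^2 Y - s·y(0) - y'(0) and L{y'} = sY - y(0), with y(0) = -4, y'(0) = 3) turn the left side into (s^2 - 4*s + 8)Y - (-4*s + 19).
The right side is L{8} = 8/s.
So (s^2 - 4*s + 8)Y = 8/s + (-4*s + 19).
Solve for Y(s) and write it as one ratio of polynomials.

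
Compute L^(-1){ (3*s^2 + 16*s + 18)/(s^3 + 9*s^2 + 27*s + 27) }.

Factor the denominator: s^3 + 9*s^2 + 27*s + 27 = (s + 3)^3.
Partial fraction decomposition gives [3/(s + 3)] + [-2/(s + 3)^2] + [-3/(s + 3)^3].
Invert each term: 3/(s + 3) ↔ 3e^(-3t); -2/(s + 3)^2 ↔ -2t·e^(-3t); -3/(s + 3)^3 ↔ (-3/2)t^2·e^(-3t).

-3*t^2*exp(-3*t)/2 - 2*t*exp(-3*t) + 3*exp(-3*t)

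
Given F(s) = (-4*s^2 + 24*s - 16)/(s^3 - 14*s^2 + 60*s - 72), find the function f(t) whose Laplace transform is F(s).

f(t) = -4*t*exp(6*t) - 5*exp(6*t) + exp(2*t)

Factor the denominator: s^3 - 14*s^2 + 60*s - 72 = (s - 6)^2*(s - 2).
Partial fraction decomposition gives [-5/(s - 6)] + [-4/(s - 6)^2] + [1/(s - 2)].
Invert each term: -5/(s - 6) ↔ -5e^(6t); -4/(s - 6)^2 ↔ -4t·e^(6t); 1/(s - 2) ↔ e^(2t).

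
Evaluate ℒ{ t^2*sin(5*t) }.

10*(3*s^2 - 25)/(s^2 + 25)^3

L{sin(5t)} = 5/(s^2 + 25).
Then apply L{t^2·g(t)} = (-1)^2 d^2/ds^2[G(s)] with G(s) = 5/(s^2 + 25):
differentiating 2 times and applying the sign gives 10*(3*s^2 - 25)/(s^2 + 25)^3.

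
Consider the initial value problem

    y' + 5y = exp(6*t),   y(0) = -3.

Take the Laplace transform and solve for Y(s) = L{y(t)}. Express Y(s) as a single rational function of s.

Transform both sides with L{·}.
The derivative rules (L{y'} = sY - y(0) = sY - (-3)) turn the left side into (s + 5)Y - (-3).
The right side is L{exp(6*t)} = 1/(s - 6).
So (s + 5)Y = 1/(s - 6) + (-3).
Isolate Y and clear denominators.

Y(s) = (-3*s + 19)/(s^2 - s - 30)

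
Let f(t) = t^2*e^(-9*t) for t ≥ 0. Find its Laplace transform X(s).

L{e^(-9t)} = 1/(s + 9).
Then apply L{t^2·g(t)} = (-1)^2 d^2/ds^2[G(s)] with G(s) = 1/(s + 9):
differentiating 2 times and applying the sign gives 2/(s + 9)^3.

X(s) = 2/(s + 9)^3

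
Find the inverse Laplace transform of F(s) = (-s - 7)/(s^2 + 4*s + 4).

Factor the denominator: s^2 + 4*s + 4 = (s + 2)^2.
Partial fraction decomposition gives [-1/(s + 2)] + [-5/(s + 2)^2].
Invert each term: -1/(s + 2) ↔ -e^(-2t); -5/(s + 2)^2 ↔ -5t·e^(-2t).

-5*t*exp(-2*t) - exp(-2*t)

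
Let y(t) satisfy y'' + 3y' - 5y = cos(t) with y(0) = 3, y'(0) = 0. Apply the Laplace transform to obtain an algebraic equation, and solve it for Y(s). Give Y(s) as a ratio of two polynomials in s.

Apply the Laplace transform to the equation.
The derivative rules (L{y''} = s^2 Y - s·y(0) - y'(0) and L{y'} = sY - y(0), with y(0) = 3, y'(0) = 0) turn the left side into (s^2 + 3*s - 5)Y - (3*s + 9).
The right side is L{cos(t)} = s/(s^2 + 1).
So (s^2 + 3*s - 5)Y = s/(s^2 + 1) + (3*s + 9).
Divide through and combine into a single rational function.

Y(s) = (3*s^3 + 9*s^2 + 4*s + 9)/(s^4 + 3*s^3 - 4*s^2 + 3*s - 5)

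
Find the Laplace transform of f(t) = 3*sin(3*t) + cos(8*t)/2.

Apply the Laplace transform termwise.
(1/2)·[L{cos(8t)} = s/(s^2 + 64)]; (3)·[L{sin(3t)} = 3/(s^2 + 9)].

s/(2*(s^2 + 64)) + 9/(s^2 + 9)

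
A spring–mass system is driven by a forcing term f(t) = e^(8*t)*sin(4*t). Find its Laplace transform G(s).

L{sin(4t)} = 4/(s^2 + 16).
By the first shifting theorem, multiplying by e^(8t) replaces s with s - 8.

G(s) = 4/((s - 8)^2 + 16)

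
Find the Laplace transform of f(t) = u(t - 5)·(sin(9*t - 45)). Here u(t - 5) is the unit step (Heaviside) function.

By the second shifting theorem, L{u(t - c)·g(t - c)} = e^(-cs)·G(s) with c = 5 and G(s) = L{g(t)}.
L{sin(9t)} = 9/(s^2 + 81).

9*exp(-5*s)/(s^2 + 81)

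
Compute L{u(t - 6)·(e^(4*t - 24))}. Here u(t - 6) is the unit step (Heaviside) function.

By the second shifting theorem, L{u(t - c)·g(t - c)} = e^(-cs)·G(s) with c = 6 and G(s) = L{g(t)}.
L{e^(4t)} = 1/(s - 4).

exp(-6*s)/(s - 4)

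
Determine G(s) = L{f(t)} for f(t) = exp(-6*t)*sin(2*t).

G(s) = 2/((s + 6)^2 + 4)

L{sin(2t)} = 2/(s^2 + 4).
By the first shifting theorem, multiplying by e^(-6t) replaces s with s + 6.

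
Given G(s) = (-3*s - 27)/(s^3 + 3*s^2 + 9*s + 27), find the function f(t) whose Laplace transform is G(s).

Factor the denominator: s^3 + 3*s^2 + 9*s + 27 = (s + 3)*(s^2 + 9).
Partial fraction decomposition gives [-1/(s + 3)] + [s/(s^2 + 9)] + [-6/(s^2 + 9)].
Invert each term: -1/(s + 3) ↔ -e^(-3t); 1·s/(s^2 + 9) ↔ cos(3t); -2·3/(s^2 + 9) ↔ -2sin(3t).

f(t) = -2*sin(3*t) + cos(3*t) - exp(-3*t)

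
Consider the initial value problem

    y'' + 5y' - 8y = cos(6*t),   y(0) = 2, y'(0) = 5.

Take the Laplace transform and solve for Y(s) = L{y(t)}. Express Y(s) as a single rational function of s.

Laplace-transform each side.
The derivative rules (L{y''} = s^2 Y - s·y(0) - y'(0) and L{y'} = sY - y(0), with y(0) = 2, y'(0) = 5) turn the left side into (s^2 + 5*s - 8)Y - (2*s + 15).
The right side is L{cos(6*t)} = s/(s^2 + 36).
So (s^2 + 5*s - 8)Y = s/(s^2 + 36) + (2*s + 15).
Solve for Y(s) and write it as one ratio of polynomials.

Y(s) = (2*s^3 + 15*s^2 + 73*s + 540)/(s^4 + 5*s^3 + 28*s^2 + 180*s - 288)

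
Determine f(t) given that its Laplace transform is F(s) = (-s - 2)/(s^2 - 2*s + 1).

f(t) = -3*t*exp(t) - exp(t)

Factor the denominator: s^2 - 2*s + 1 = (s - 1)^2.
Partial fraction decomposition gives [-1/(s - 1)] + [-3/(s - 1)^2].
Invert each term: -1/(s - 1) ↔ -e^(t); -3/(s - 1)^2 ↔ -3t·e^(t).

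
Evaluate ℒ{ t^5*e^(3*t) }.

120/(s - 3)^6

L{t^5} = 5!/s^6 = 120/s^6.
By the first shifting theorem, multiplying by e^(3t) replaces s with s - 3.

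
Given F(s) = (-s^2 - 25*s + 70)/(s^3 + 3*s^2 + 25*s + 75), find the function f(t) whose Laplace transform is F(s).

f(t) = -2*sin(5*t) - 5*cos(5*t) + 4*exp(-3*t)

Factor the denominator: s^3 + 3*s^2 + 25*s + 75 = (s + 3)*(s^2 + 25).
Partial fraction decomposition gives [4/(s + 3)] + [-5*s/(s^2 + 25)] + [-10/(s^2 + 25)].
Invert each term: 4/(s + 3) ↔ 4e^(-3t); -5·s/(s^2 + 25) ↔ -5cos(5t); -2·5/(s^2 + 25) ↔ -2sin(5t).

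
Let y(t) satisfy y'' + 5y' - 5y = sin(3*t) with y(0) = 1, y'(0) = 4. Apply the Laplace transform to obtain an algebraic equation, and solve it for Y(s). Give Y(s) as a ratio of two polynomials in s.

Take the Laplace transform of both sides.
The derivative rules (L{y''} = s^2 Y - s·y(0) - y'(0) and L{y'} = sY - y(0), with y(0) = 1, y'(0) = 4) turn the left side into (s^2 + 5*s - 5)Y - (s + 9).
The right side is L{sin(3*t)} = 3/(s^2 + 9).
So (s^2 + 5*s - 5)Y = 3/(s^2 + 9) + (s + 9).
Isolate Y and clear denominators.

Y(s) = (s^3 + 9*s^2 + 9*s + 84)/(s^4 + 5*s^3 + 4*s^2 + 45*s - 45)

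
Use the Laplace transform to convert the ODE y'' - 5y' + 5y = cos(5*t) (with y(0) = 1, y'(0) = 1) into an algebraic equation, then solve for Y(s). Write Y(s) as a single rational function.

Transform both sides with L{·}.
Using L{y''} = s^2 Y - s·y(0) - y'(0) and L{y'} = sY - y(0), with y(0) = 1, y'(0) = 1, the left side becomes (s^2 - 5*s + 5)Y - (s - 4).
The right side is L{cos(5*t)} = s/(s^2 + 25).
So (s^2 - 5*s + 5)Y = s/(s^2 + 25) + (s - 4).
Solve for Y(s) and write it as one ratio of polynomials.

Y(s) = (s^3 - 4*s^2 + 26*s - 100)/(s^4 - 5*s^3 + 30*s^2 - 125*s + 125)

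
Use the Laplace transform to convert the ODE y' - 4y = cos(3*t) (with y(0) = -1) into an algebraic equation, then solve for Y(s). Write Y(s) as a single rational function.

Laplace-transform each side.
The derivative rules (L{y'} = sY - y(0) = sY - (-1)) turn the left side into (s - 4)Y - (-1).
The right side is L{cos(3*t)} = s/(s^2 + 9).
So (s - 4)Y = s/(s^2 + 9) + (-1).
Solve for Y(s) and write it as one ratio of polynomials.

Y(s) = (-s^2 + s - 9)/(s^3 - 4*s^2 + 9*s - 36)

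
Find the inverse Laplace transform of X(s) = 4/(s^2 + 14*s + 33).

Rewrite the denominator: s^2 + 14*s + 33 = (s + 7)^2 - 16.
The form in (s + 7) signals a first-shifting-theorem factor e^(-7t).
Since L{sinh(4t)} = 4/(s^2 - 16), the inverse is exp(-7*t)*sinh(4*t).

exp(-7*t)*sinh(4*t)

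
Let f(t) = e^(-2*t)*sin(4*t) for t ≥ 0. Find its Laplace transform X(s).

L{sin(4t)} = 4/(s^2 + 16).
By the first shifting theorem, multiplying by e^(-2t) replaces s with s + 2.

X(s) = 4/((s + 2)^2 + 16)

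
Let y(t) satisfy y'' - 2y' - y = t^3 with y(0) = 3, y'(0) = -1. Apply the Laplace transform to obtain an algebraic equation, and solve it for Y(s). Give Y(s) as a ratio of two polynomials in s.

Y(s) = (3*s^5 - 7*s^4 + 6)/(s^6 - 2*s^5 - s^4)

Laplace-transform each side.
Using L{y''} = s^2 Y - s·y(0) - y'(0) and L{y'} = sY - y(0), with y(0) = 3, y'(0) = -1, the left side becomes (s^2 - 2*s - 1)Y - (3*s - 7).
The right side is L{t^3} = 6/s^4.
So (s^2 - 2*s - 1)Y = 6/s^4 + (3*s - 7).
Solve for Y(s) and write it as one ratio of polynomials.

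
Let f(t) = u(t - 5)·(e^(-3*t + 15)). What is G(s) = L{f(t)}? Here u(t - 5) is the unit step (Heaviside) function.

G(s) = exp(-5*s)/(s + 3)

By the second shifting theorem, L{u(t - c)·g(t - c)} = e^(-cs)·H(s) with c = 5 and H(s) = L{g(t)}.
L{e^(-3t)} = 1/(s + 3).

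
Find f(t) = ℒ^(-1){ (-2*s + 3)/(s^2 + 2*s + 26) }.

Complete the square in the denominator: s^2 + 2*s + 26 = (s + 1)^2 + 5^2.
Split the numerator to match: -2*s + 3 = -2·(s + 1) + 1·5.
Invert each term: -2·(s + 1)/((s + 1)^2 + 25) ↔ -2e^(-t)cos(5t); 1·5/((s + 1)^2 + 25) ↔ e^(-t)sin(5t).

f(t) = exp(-t)*sin(5*t) - 2*exp(-t)*cos(5*t)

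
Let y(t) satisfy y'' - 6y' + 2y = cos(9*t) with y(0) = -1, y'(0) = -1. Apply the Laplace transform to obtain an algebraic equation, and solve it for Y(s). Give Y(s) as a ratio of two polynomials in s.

Take the Laplace transform of both sides.
With L{y''} = s^2 Y - s·y(0) - y'(0) and L{y'} = sY - y(0), with y(0) = -1, y'(0) = -1: the LHS transforms to (s^2 - 6*s + 2)Y - (-s + 5).
The right side is L{cos(9*t)} = s/(s^2 + 81).
So (s^2 - 6*s + 2)Y = s/(s^2 + 81) + (-s + 5).
Solve for Y(s) and write it as one ratio of polynomials.

Y(s) = (-s^3 + 5*s^2 - 80*s + 405)/(s^4 - 6*s^3 + 83*s^2 - 486*s + 162)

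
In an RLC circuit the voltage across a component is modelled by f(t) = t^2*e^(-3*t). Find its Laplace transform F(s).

L{e^(-3t)} = 1/(s + 3).
Then apply L{t^2·g(t)} = (-1)^2 d^2/ds^2[G(s)] with G(s) = 1/(s + 3):
differentiating 2 times and applying the sign gives 2/(s + 3)^3.

F(s) = 2/(s + 3)^3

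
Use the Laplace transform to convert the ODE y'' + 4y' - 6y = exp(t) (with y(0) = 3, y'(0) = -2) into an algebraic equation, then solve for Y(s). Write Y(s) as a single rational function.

Y(s) = (3*s^2 + 7*s - 9)/(s^3 + 3*s^2 - 10*s + 6)

Apply the Laplace transform to the equation.
Using L{y''} = s^2 Y - s·y(0) - y'(0) and L{y'} = sY - y(0), with y(0) = 3, y'(0) = -2, the left side becomes (s^2 + 4*s - 6)Y - (3*s + 10).
The right side is L{exp(t)} = 1/(s - 1).
So (s^2 + 4*s - 6)Y = 1/(s - 1) + (3*s + 10).
Solve for Y(s) and write it as one ratio of polynomials.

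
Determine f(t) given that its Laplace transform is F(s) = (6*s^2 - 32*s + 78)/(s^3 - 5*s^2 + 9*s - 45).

f(t) = 2*exp(5*t) - 4*sin(3*t) + 4*cos(3*t)

Factor the denominator: s^3 - 5*s^2 + 9*s - 45 = (s - 5)*(s^2 + 9).
Partial fraction decomposition gives [2/(s - 5)] + [4*s/(s^2 + 9)] + [-12/(s^2 + 9)].
Invert each term: 2/(s - 5) ↔ 2e^(5t); 4·s/(s^2 + 9) ↔ 4cos(3t); -4·3/(s^2 + 9) ↔ -4sin(3t).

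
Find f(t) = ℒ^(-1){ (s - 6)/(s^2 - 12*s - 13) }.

Rewrite the denominator: s^2 - 12*s - 13 = (s - 6)^2 - 49.
The form in (s - 6) signals a first-shifting-theorem factor e^(6t).
Since L{cosh(7t)} = s/(s^2 - 49), the inverse is e^(6*t)*cosh(7*t).

f(t) = exp(6*t)*cosh(7*t)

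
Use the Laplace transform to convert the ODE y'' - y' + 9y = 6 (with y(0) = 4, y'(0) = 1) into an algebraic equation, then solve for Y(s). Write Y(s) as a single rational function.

Apply the Laplace transform to the equation.
With L{y''} = s^2 Y - s·y(0) - y'(0) and L{y'} = sY - y(0), with y(0) = 4, y'(0) = 1: the LHS transforms to (s^2 - s + 9)Y - (4*s - 3).
The right side is L{6} = 6/s.
So (s^2 - s + 9)Y = 6/s + (4*s - 3).
Divide through and combine into a single rational function.

Y(s) = (4*s^2 - 3*s + 6)/(s^3 - s^2 + 9*s)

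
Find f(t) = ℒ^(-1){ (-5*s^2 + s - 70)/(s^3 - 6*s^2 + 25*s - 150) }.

f(t) = -4*exp(6*t) - sin(5*t) - cos(5*t)

Factor the denominator: s^3 - 6*s^2 + 25*s - 150 = (s - 6)*(s^2 + 25).
Partial fraction decomposition gives [-4/(s - 6)] + [-s/(s^2 + 25)] + [-5/(s^2 + 25)].
Invert each term: -4/(s - 6) ↔ -4e^(6t); -1·s/(s^2 + 25) ↔ -cos(5t); -1·5/(s^2 + 25) ↔ -sin(5t).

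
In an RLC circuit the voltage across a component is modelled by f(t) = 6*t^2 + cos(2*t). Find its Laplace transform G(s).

The transform is linear, so treat each term independently.
L{cos(2t)} = s/(s^2 + 4); (6)·[L{t^2} = 2!/s^3 = 2/s^3].

G(s) = s/(s^2 + 4) + 12/s^3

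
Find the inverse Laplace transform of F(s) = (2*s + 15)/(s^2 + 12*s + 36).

Factor the denominator: s^2 + 12*s + 36 = (s + 6)^2.
Partial fraction decomposition gives [2/(s + 6)] + [3/(s + 6)^2].
Invert each term: 2/(s + 6) ↔ 2e^(-6t); 3/(s + 6)^2 ↔ 3t·e^(-6t).

3*t*exp(-6*t) + 2*exp(-6*t)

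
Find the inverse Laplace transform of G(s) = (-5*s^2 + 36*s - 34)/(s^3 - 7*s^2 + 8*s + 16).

Factor the denominator: s^3 - 7*s^2 + 8*s + 16 = (s - 4)^2*(s + 1).
Partial fraction decomposition gives [-2/(s - 4)] + [6/(s - 4)^2] + [-3/(s + 1)].
Invert each term: -2/(s - 4) ↔ -2e^(4t); 6/(s - 4)^2 ↔ 6t·e^(4t); -3/(s + 1) ↔ -3e^(-t).

6*t*exp(4*t) - 2*exp(4*t) - 3*exp(-t)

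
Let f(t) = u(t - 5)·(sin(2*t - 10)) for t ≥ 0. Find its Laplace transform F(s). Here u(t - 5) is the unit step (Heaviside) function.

F(s) = 2*exp(-5*s)/(s^2 + 4)

By the second shifting theorem, L{u(t - c)·g(t - c)} = e^(-cs)·G(s) with c = 5 and G(s) = L{g(t)}.
L{sin(2t)} = 2/(s^2 + 4).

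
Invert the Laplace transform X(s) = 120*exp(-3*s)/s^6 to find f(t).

f(t) = Heaviside(t - 3)*((t - 3)^5)

The factor e^(-3s) signals a time shift by c = 3 (second shifting theorem).
L{t^5} = 5!/s^6 = 120/s^6, so L^-1{120/s^6} = t^5.
Hence the inverse is u(t - 3) times that function evaluated at t - 3.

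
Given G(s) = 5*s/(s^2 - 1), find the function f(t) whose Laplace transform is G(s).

f(t) = 5*cosh(t)

Since L{cosh(t)} = s/(s^2 - 1), the inverse is cosh(t), scaled by 5.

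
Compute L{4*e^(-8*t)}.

4/(s + 8)

L{4} = 4/s.
By the first shifting theorem, multiplying by e^(-8t) replaces s with s + 8.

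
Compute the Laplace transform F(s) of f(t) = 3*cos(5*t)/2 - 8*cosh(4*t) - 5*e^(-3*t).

F(s) = 3*s/(2*(s^2 + 25)) - 8*s/(s^2 - 16) - 5/(s + 3)

The transform is linear, so treat each term independently.
(3/2)·[L{cos(5t)} = s/(s^2 + 25)]; (-5)·[L{e^(-3t)} = 1/(s + 3)]; (-8)·[L{cosh(4t)} = s/(s^2 - 16)].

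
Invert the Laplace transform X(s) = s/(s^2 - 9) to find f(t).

Since L{cosh(3t)} = s/(s^2 - 9), the inverse is cosh(3*t).

f(t) = cosh(3*t)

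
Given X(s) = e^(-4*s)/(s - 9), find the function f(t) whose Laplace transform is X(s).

f(t) = Heaviside(t - 4)*(exp(9*t - 36))

The factor e^(-4s) signals a time shift by c = 4 (second shifting theorem).
L{e^(9t)} = 1/(s - 9), so L^-1{1/(s - 9)} = e^(9*t).
Hence the inverse is u(t - 4) times that function evaluated at t - 4.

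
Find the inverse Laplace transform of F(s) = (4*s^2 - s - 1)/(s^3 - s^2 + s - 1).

Factor the denominator: s^3 - s^2 + s - 1 = (s - 1)*(s^2 + 1).
Partial fraction decomposition gives [1/(s - 1)] + [3*s/(s^2 + 1)] + [2/(s^2 + 1)].
Invert each term: 1/(s - 1) ↔ e^(t); 3·s/(s^2 + 1) ↔ 3cos(t); 2·1/(s^2 + 1) ↔ 2sin(t).

exp(t) + 2*sin(t) + 3*cos(t)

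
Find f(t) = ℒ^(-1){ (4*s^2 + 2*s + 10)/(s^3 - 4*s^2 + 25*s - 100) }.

f(t) = 2*exp(4*t) + 2*sin(5*t) + 2*cos(5*t)

Factor the denominator: s^3 - 4*s^2 + 25*s - 100 = (s - 4)*(s^2 + 25).
Partial fraction decomposition gives [2/(s - 4)] + [2*s/(s^2 + 25)] + [10/(s^2 + 25)].
Invert each term: 2/(s - 4) ↔ 2e^(4t); 2·s/(s^2 + 25) ↔ 2cos(5t); 2·5/(s^2 + 25) ↔ 2sin(5t).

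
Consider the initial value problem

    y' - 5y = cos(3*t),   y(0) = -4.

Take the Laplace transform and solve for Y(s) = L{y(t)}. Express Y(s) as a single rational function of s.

Y(s) = (-4*s^2 + s - 36)/(s^3 - 5*s^2 + 9*s - 45)

Take the Laplace transform of both sides.
With L{y'} = sY - y(0) = sY - (-4): the LHS transforms to (s - 5)Y - (-4).
The right side is L{cos(3*t)} = s/(s^2 + 9).
So (s - 5)Y = s/(s^2 + 9) + (-4).
Isolate Y and clear denominators.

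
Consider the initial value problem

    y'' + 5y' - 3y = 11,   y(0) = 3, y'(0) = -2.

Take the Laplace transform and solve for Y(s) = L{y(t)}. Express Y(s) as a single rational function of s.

Take the Laplace transform of both sides.
With L{y''} = s^2 Y - s·y(0) - y'(0) and L{y'} = sY - y(0), with y(0) = 3, y'(0) = -2: the LHS transforms to (s^2 + 5*s - 3)Y - (3*s + 13).
The right side is L{11} = 11/s.
So (s^2 + 5*s - 3)Y = 11/s + (3*s + 13).
Solve for Y(s) and write it as one ratio of polynomials.

Y(s) = (3*s^2 + 13*s + 11)/(s^3 + 5*s^2 - 3*s)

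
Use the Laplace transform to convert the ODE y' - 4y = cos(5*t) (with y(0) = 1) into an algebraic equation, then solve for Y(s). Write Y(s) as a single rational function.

Take the Laplace transform of both sides.
With L{y'} = sY - y(0) = sY - 1: the LHS transforms to (s - 4)Y - (1).
The right side is L{cos(5*t)} = s/(s^2 + 25).
So (s - 4)Y = s/(s^2 + 25) + (1).
Isolate Y and clear denominators.

Y(s) = (s^2 + s + 25)/(s^3 - 4*s^2 + 25*s - 100)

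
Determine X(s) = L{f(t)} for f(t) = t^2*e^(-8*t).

L{e^(-8t)} = 1/(s + 8).
Then apply L{t^2·g(t)} = (-1)^2 d^2/ds^2[G(s)] with G(s) = 1/(s + 8):
differentiating 2 times and applying the sign gives 2/(s + 8)^3.

X(s) = 2/(s + 8)^3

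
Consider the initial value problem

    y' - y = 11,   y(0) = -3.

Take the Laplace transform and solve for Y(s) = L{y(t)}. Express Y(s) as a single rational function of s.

Apply the Laplace transform to the equation.
The derivative rules (L{y'} = sY - y(0) = sY - (-3)) turn the left side into (s - 1)Y - (-3).
The right side is L{11} = 11/s.
So (s - 1)Y = 11/s + (-3).
Divide through and combine into a single rational function.

Y(s) = (-3*s + 11)/(s^2 - s)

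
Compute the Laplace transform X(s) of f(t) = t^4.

X(s) = 24/s^5

L{t^4} = 4!/s^5 = 24/s^5.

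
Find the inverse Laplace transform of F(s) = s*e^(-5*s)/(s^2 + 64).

The factor e^(-5s) signals a time shift by c = 5 (second shifting theorem).
L{cos(8t)} = s/(s^2 + 64), so L^-1{s/(s^2 + 64)} = cos(8*t).
Hence the inverse is u(t - 5) times that function evaluated at t - 5.

Heaviside(t - 5)*(cos(8*t - 40))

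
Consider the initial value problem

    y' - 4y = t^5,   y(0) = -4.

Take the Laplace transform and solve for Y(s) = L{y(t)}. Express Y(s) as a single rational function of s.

Y(s) = (-4*s^6 + 120)/(s^7 - 4*s^6)

Transform both sides with L{·}.
The derivative rules (L{y'} = sY - y(0) = sY - (-4)) turn the left side into (s - 4)Y - (-4).
The right side is L{t^5} = 120/s^6.
So (s - 4)Y = 120/s^6 + (-4).
Isolate Y and clear denominators.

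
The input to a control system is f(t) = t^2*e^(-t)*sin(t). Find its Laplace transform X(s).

X(s) = 2*(3*s^2 + 6*s + 2)/(s^2 + 2*s + 2)^3

L{sin(t)} = 1/(s^2 + 1).
Multiplying by e^(-t) shifts s → s + 1, so L{e^(-t)*sin(t)} = 1/((s + 1)^2 + 1).
Then apply L{t^2·g(t)} = (-1)^2 d^2/ds^2[G(s)] with G(s) = 1/((s + 1)^2 + 1):
differentiating 2 times and applying the sign gives 2*(3*s^2 + 6*s + 2)/(s^2 + 2*s + 2)^3.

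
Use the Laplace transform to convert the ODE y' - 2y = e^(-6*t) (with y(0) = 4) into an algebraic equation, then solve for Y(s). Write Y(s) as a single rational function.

Y(s) = (4*s + 25)/(s^2 + 4*s - 12)

Transform both sides with L{·}.
Using L{y'} = sY - y(0) = sY - 4, the left side becomes (s - 2)Y - (4).
The right side is L{e^(-6*t)} = 1/(s + 6).
So (s - 2)Y = 1/(s + 6) + (4).
Divide through and combine into a single rational function.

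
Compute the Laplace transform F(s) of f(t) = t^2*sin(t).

F(s) = 2*(3*s^2 - 1)/(s^2 + 1)^3

L{sin(t)} = 1/(s^2 + 1).
Then apply L{t^2·g(t)} = (-1)^2 d^2/ds^2[G(s)] with G(s) = 1/(s^2 + 1):
differentiating 2 times and applying the sign gives 2*(3*s^2 - 1)/(s^2 + 1)^3.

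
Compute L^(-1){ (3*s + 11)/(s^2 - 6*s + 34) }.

4*exp(3*t)*sin(5*t) + 3*exp(3*t)*cos(5*t)

Complete the square in the denominator: s^2 - 6*s + 34 = (s - 3)^2 + 5^2.
Split the numerator to match: 3*s + 11 = 3·(s - 3) + 4·5.
Invert each term: 3·(s - 3)/((s - 3)^2 + 25) ↔ 3e^(3t)cos(5t); 4·5/((s - 3)^2 + 25) ↔ 4e^(3t)sin(5t).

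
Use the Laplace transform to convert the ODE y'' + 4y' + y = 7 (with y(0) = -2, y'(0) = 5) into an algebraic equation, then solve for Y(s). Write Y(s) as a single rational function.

Transform both sides with L{·}.
With L{y''} = s^2 Y - s·y(0) - y'(0) and L{y'} = sY - y(0), with y(0) = -2, y'(0) = 5: the LHS transforms to (s^2 + 4*s + 1)Y - (-2*s - 3).
The right side is L{7} = 7/s.
So (s^2 + 4*s + 1)Y = 7/s + (-2*s - 3).
Isolate Y and clear denominators.

Y(s) = (-2*s^2 - 3*s + 7)/(s^3 + 4*s^2 + s)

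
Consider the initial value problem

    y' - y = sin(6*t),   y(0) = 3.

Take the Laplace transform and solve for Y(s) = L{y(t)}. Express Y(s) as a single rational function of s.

Take the Laplace transform of both sides.
With L{y'} = sY - y(0) = sY - 3: the LHS transforms to (s - 1)Y - (3).
The right side is L{sin(6*t)} = 6/(s^2 + 36).
So (s - 1)Y = 6/(s^2 + 36) + (3).
Solve for Y(s) and write it as one ratio of polynomials.

Y(s) = (3*s^2 + 114)/(s^3 - s^2 + 36*s - 36)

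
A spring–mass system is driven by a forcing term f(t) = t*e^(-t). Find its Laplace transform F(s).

L{e^(-t)} = 1/(s + 1).
Then apply L{t·g(t)} = -d/ds[G(s)] with G(s) = 1/(s + 1):
differentiating 1 time and applying the sign gives (s + 1)^(-2).

F(s) = (s + 1)^(-2)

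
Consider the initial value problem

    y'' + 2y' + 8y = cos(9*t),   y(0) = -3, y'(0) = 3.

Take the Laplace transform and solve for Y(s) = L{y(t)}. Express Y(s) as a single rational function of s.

Y(s) = (-3*s^3 - 3*s^2 - 242*s - 243)/(s^4 + 2*s^3 + 89*s^2 + 162*s + 648)

Transform both sides with L{·}.
Using L{y''} = s^2 Y - s·y(0) - y'(0) and L{y'} = sY - y(0), with y(0) = -3, y'(0) = 3, the left side becomes (s^2 + 2*s + 8)Y - (-3*s - 3).
The right side is L{cos(9*t)} = s/(s^2 + 81).
So (s^2 + 2*s + 8)Y = s/(s^2 + 81) + (-3*s - 3).
Solve for Y(s) and write it as one ratio of polynomials.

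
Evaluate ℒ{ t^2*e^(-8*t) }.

L{e^(-8t)} = 1/(s + 8).
Then apply L{t^2·g(t)} = (-1)^2 d^2/ds^2[G(s)] with G(s) = 1/(s + 8):
differentiating 2 times and applying the sign gives 2/(s + 8)^3.

2/(s + 8)^3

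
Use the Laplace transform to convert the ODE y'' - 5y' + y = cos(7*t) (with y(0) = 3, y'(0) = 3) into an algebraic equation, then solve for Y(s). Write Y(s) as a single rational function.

Y(s) = (3*s^3 - 12*s^2 + 148*s - 588)/(s^4 - 5*s^3 + 50*s^2 - 245*s + 49)

Apply the Laplace transform to the equation.
Using L{y''} = s^2 Y - s·y(0) - y'(0) and L{y'} = sY - y(0), with y(0) = 3, y'(0) = 3, the left side becomes (s^2 - 5*s + 1)Y - (3*s - 12).
The right side is L{cos(7*t)} = s/(s^2 + 49).
So (s^2 - 5*s + 1)Y = s/(s^2 + 49) + (3*s - 12).
Solve for Y(s) and write it as one ratio of polynomials.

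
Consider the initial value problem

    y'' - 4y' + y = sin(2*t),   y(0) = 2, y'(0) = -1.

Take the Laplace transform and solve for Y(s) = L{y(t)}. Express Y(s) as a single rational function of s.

Y(s) = (2*s^3 - 9*s^2 + 8*s - 34)/(s^4 - 4*s^3 + 5*s^2 - 16*s + 4)

Take the Laplace transform of both sides.
The derivative rules (L{y''} = s^2 Y - s·y(0) - y'(0) and L{y'} = sY - y(0), with y(0) = 2, y'(0) = -1) turn the left side into (s^2 - 4*s + 1)Y - (2*s - 9).
The right side is L{sin(2*t)} = 2/(s^2 + 4).
So (s^2 - 4*s + 1)Y = 2/(s^2 + 4) + (2*s - 9).
Divide through and combine into a single rational function.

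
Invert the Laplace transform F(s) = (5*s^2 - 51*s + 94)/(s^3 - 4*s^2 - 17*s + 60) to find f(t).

Factor the denominator: s^3 - 4*s^2 - 17*s + 60 = (s - 5)*(s - 3)*(s + 4).
Partial fraction decomposition gives [1/(s - 3)] + [-2/(s - 5)] + [6/(s + 4)].
Invert each term: 1/(s - 3) ↔ e^(3t); -2/(s - 5) ↔ -2e^(5t); 6/(s + 4) ↔ 6e^(-4t).

f(t) = -2*exp(5*t) + exp(3*t) + 6*exp(-4*t)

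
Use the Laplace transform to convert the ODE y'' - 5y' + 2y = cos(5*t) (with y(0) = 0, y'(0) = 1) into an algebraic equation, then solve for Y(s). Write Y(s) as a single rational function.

Y(s) = (s^2 + s + 25)/(s^4 - 5*s^3 + 27*s^2 - 125*s + 50)

Apply the Laplace transform to the equation.
With L{y''} = s^2 Y - s·y(0) - y'(0) and L{y'} = sY - y(0), with y(0) = 0, y'(0) = 1: the LHS transforms to (s^2 - 5*s + 2)Y - (1).
The right side is L{cos(5*t)} = s/(s^2 + 25).
So (s^2 - 5*s + 2)Y = s/(s^2 + 25) + (1).
Divide through and combine into a single rational function.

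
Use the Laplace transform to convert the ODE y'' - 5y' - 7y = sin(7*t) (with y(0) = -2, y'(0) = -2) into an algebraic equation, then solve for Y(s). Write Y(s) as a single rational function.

Y(s) = (-2*s^3 + 8*s^2 - 98*s + 399)/(s^4 - 5*s^3 + 42*s^2 - 245*s - 343)

Take the Laplace transform of both sides.
Using L{y''} = s^2 Y - s·y(0) - y'(0) and L{y'} = sY - y(0), with y(0) = -2, y'(0) = -2, the left side becomes (s^2 - 5*s - 7)Y - (-2*s + 8).
The right side is L{sin(7*t)} = 7/(s^2 + 49).
So (s^2 - 5*s - 7)Y = 7/(s^2 + 49) + (-2*s + 8).
Isolate Y and clear denominators.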